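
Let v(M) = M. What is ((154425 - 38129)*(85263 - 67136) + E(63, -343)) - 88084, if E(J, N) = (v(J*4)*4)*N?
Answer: 2107663764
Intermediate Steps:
E(J, N) = 16*J*N (E(J, N) = ((J*4)*4)*N = ((4*J)*4)*N = (16*J)*N = 16*J*N)
((154425 - 38129)*(85263 - 67136) + E(63, -343)) - 88084 = ((154425 - 38129)*(85263 - 67136) + 16*63*(-343)) - 88084 = (116296*18127 - 345744) - 88084 = (2108097592 - 345744) - 88084 = 2107751848 - 88084 = 2107663764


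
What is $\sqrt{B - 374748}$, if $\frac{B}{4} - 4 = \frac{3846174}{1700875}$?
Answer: $\frac{2 i \sqrt{10840644271593785}}{340175} \approx 612.15 i$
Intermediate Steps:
$B = \frac{42598696}{1700875}$ ($B = 16 + 4 \cdot \frac{3846174}{1700875} = 16 + \frac{15384696}{1700875} = \frac{42598696}{1700875} \approx 25.045$)
$\sqrt{B - 374748} = \sqrt{\frac{42598696}{1700875} - 374748} = \sqrt{- \frac{637356905804}{1700875}} = \frac{2 i \sqrt{10840644271593785}}{340175}$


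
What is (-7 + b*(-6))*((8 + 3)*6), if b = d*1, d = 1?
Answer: -858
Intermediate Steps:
b = 1 (b = 1*1 = 1)
(-7 + b*(-6))*((8 + 3)*6) = (-7 + 1*(-6))*((8 + 3)*6) = (-7 - 6)*(11*6) = -13*66 = -858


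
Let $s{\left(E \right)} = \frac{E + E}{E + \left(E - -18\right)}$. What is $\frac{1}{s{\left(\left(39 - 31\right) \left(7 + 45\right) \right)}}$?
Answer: $\frac{425}{416} \approx 1.0216$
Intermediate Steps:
$s{\left(E \right)} = \frac{2 E}{18 + 2 E}$ ($s{\left(E \right)} = \frac{2 E}{E + \left(E + 18\right)} = \frac{2 E}{E + \left(18 + E\right)} = \frac{2 E}{18 + 2 E}$)
$\frac{1}{s{\left(\left(39 - 31\right) \left(7 + 45\right) \right)}} = \frac{1}{\left(39 - 31\right) \left(7 + 45\right) \frac{1}{9 + \left(39 - 31\right) \left(7 + 45\right)}} = \frac{1}{8 \cdot 52 \frac{1}{9 + 8 \cdot 52}} = \frac{1}{416 \frac{1}{9 + 416}} = \frac{1}{416 \cdot \frac{1}{425}} = \frac{1}{\frac{416}{425}} = \frac{425}{416}$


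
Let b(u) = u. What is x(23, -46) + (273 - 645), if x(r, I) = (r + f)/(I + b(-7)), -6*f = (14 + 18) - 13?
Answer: -118415/318 ≈ -372.37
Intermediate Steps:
f = -19/6 (f = -((14 + 18) - 13)/6 = -(32 - 13)/6 = -⅙*19 = -19/6 ≈ -3.1667)
x(r, I) = (-19/6 + r)/(-7 + I) (x(r, I) = (r - 19/6)/(I - 7) = (-19/6 + r)/(-7 + I))
x(23, -46) + (273 - 645) = (-19/6 + 23)/(-7 - 46) + (273 - 645) = (119/6)/(-53) - 372 = -1/53*119/6 - 372 = -119/318 - 372 = -118415/318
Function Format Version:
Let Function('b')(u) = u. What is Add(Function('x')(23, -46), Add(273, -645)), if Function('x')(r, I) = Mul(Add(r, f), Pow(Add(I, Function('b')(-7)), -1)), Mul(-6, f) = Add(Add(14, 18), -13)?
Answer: Rational(-118415, 318) ≈ -372.37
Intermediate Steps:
f = Rational(-19, 6) (f = Mul(Rational(-1, 6), Add(Add(14, 18), -13)) = Mul(Rational(-1, 6), Add(32, -13)) = Mul(Rational(-1, 6), 19) = Rational(-19, 6) ≈ -3.1667)
Function('x')(r, I) = Mul(Pow(Add(-7, I), -1), Add(Rational(-19, 6), r)) (Function('x')(r, I) = Mul(Add(r, Rational(-19, 6)), Pow(Add(I, -7), -1)) = Mul(Add(Rational(-19, 6), r), Pow(Add(-7, I), -1)) = Mul(Pow(Add(-7, I), -1), Add(Rational(-19, 6), r)))
Add(Function('x')(23, -46), Add(273, -645)) = Add(Mul(Pow(Add(-7, -46), -1), Add(Rational(-19, 6), 23)), Add(273, -645)) = Add(Mul(Pow(-53, -1), Rational(119, 6)), -372) = Add(Mul(Rational(-1, 53), Rational(119, 6)), -372) = Add(Rational(-119, 318), -372) = Rational(-118415, 318)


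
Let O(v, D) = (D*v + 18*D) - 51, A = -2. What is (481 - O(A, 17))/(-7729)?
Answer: -260/7729 ≈ -0.033640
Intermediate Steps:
O(v, D) = -51 + 18*D + D*v (O(v, D) = (18*D + D*v) - 51 = -51 + 18*D + D*v)
(481 - O(A, 17))/(-7729) = (481 - (-51 + 18*17 + 17*(-2)))/(-7729) = (481 - (-51 + 306 - 34))*(-1/7729) = (481 - 1*221)*(-1/7729) = (481 - 221)*(-1/7729) = 260*(-1/7729) = -260/7729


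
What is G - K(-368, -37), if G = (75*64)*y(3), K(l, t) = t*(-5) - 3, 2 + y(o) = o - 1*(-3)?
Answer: 19018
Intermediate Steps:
y(o) = 1 + o (y(o) = -2 + (o - 1*(-3)) = -2 + (o + 3) = -2 + (3 + o) = 1 + o)
K(l, t) = -3 - 5*t (K(l, t) = -5*t - 3 = -3 - 5*t)
G = 19200 (G = (75*64)*(1 + 3) = 4800*4 = 19200)
G - K(-368, -37) = 19200 - (-3 - 5*(-37)) = 19200 - (-3 + 185) = 19200 - 1*182 = 19200 - 182 = 19018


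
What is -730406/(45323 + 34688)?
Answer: -730406/80011 ≈ -9.1288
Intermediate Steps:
-730406/(45323 + 34688) = -730406/80011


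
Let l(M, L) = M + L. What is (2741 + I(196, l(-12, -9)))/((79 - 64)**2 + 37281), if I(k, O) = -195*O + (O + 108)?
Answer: 989/5358 ≈ 0.18458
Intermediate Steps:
l(M, L) = L + M
I(k, O) = 108 - 194*O (I(k, O) = -195*O + (108 + O) = 108 - 194*O)
(2741 + I(196, l(-12, -9)))/((79 - 64)**2 + 37281) = (2741 + (108 - 194*(-9 - 12)))/((79 - 64)**2 + 37281) = (2741 + (108 - 194*(-21)))/(15**2 + 37281) = (2741 + (108 + 4074))/(225 + 37281) = (2741 + 4182)/37506 = 6923*(1/37506) = 989/5358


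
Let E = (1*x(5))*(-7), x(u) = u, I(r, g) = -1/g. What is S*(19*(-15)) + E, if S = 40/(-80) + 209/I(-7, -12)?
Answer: -1429345/2 ≈ -7.1467e+5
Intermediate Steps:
S = 5015/2 (S = 40/(-80) + 209/((-1/(-12))) = 40*(-1/80) + 209/((-1*(-1/12))) = -½ + 209/(1/12) = -½ + 209*12 = -½ + 2508 = 5015/2 ≈ 2507.5)
E = -35 (E = (1*5)*(-7) = 5*(-7) = -35)
S*(19*(-15)) + E = 5015*(19*(-15))/2 - 35 = (5015/2)*(-285) - 35 = -1429275/2 - 35 = -1429345/2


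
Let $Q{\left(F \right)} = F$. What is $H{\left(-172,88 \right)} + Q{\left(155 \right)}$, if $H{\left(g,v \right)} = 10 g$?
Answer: $-1565$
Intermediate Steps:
$H{\left(-172,88 \right)} + Q{\left(155 \right)} = 10 \left(-172\right) + 155 = -1720 + 155 = -1565$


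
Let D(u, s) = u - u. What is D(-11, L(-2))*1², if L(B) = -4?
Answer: 0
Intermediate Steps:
D(u, s) = 0
D(-11, L(-2))*1² = 0*1² = 0*1 = 0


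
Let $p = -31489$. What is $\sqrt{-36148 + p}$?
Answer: $i \sqrt{67637} \approx 260.07 i$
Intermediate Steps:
$\sqrt{-36148 + p} = \sqrt{-36148 - 31489} = \sqrt{-67637} = i \sqrt{67637}$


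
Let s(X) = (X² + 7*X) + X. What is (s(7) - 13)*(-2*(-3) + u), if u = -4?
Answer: 184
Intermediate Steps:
s(X) = X² + 8*X
(s(7) - 13)*(-2*(-3) + u) = (7*(8 + 7) - 13)*(-2*(-3) - 4) = (7*15 - 13)*(6 - 4) = (105 - 13)*2 = 92*2 = 184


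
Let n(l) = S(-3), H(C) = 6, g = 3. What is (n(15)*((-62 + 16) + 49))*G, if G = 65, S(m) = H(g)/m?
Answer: -390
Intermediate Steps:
S(m) = 6/m
n(l) = -2 (n(l) = 6/(-3) = 6*(-⅓) = -2)
(n(15)*((-62 + 16) + 49))*G = -2*((-62 + 16) + 49)*65 = -2*(-46 + 49)*65 = -2*3*65 = -6*65 = -390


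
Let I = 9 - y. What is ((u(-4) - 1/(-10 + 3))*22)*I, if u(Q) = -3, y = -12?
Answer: -1320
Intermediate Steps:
I = 21 (I = 9 - 1*(-12) = 9 + 12 = 21)
((u(-4) - 1/(-10 + 3))*22)*I = ((-3 - 1/(-10 + 3))*22)*21 = ((-3 - 1/(-7))*22)*21 = ((-3 - 1*(-⅐))*22)*21 = ((-3 + ⅐)*22)*21 = -20/7*22*21 = -440/7*21 = -1320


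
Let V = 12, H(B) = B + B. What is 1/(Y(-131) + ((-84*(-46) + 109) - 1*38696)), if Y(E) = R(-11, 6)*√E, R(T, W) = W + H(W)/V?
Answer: -34723/1205693148 - 7*I*√131/1205693148 ≈ -2.8799e-5 - 6.645e-8*I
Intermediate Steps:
H(B) = 2*B
R(T, W) = 7*W/6 (R(T, W) = W + (2*W)/12 = W + (2*W)*(1/12) = W + W/6 = 7*W/6)
Y(E) = 7*√E (Y(E) = ((7/6)*6)*√E = 7*√E)
1/(Y(-131) + ((-84*(-46) + 109) - 1*38696)) = 1/(7*√(-131) + ((-84*(-46) + 109) - 1*38696)) = 1/(7*(I*√131) + ((3864 + 109) - 38696)) = 1/(7*I*√131 + (3973 - 38696)) = 1/(7*I*√131 - 34723) = 1/(-34723 + 7*I*√131)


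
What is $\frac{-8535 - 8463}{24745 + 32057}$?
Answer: $- \frac{2833}{9467} \approx -0.29925$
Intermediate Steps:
$\frac{-8535 - 8463}{24745 + 32057} = - \frac{16998}{56802} = \left(-16998\right) \frac{1}{56802} = - \frac{2833}{9467}$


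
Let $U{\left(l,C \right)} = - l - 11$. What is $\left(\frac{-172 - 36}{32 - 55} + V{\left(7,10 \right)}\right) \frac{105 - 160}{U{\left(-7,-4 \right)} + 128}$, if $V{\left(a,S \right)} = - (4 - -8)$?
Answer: $\frac{935}{713} \approx 1.3114$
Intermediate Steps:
$U{\left(l,C \right)} = -11 - l$
$V{\left(a,S \right)} = -12$ ($V{\left(a,S \right)} = - (4 + 8) = \left(-1\right) 12 = -12$)
$\left(\frac{-172 - 36}{32 - 55} + V{\left(7,10 \right)}\right) \frac{105 - 160}{U{\left(-7,-4 \right)} + 128} = \left(\frac{-172 - 36}{32 - 55} - 12\right) \frac{105 - 160}{\left(-11 - -7\right) + 128} = \left(- \frac{208}{-23} - 12\right) \left(- \frac{55}{\left(-11 + 7\right) + 128}\right) = \left(\left(-208\right) \left(- \frac{1}{23}\right) - 12\right) \left(- \frac{55}{-4 + 128}\right) = \left(\frac{208}{23} - 12\right) \left(- \frac{55}{124}\right) = - \frac{68 \left(\left(-55\right) \frac{1}{124}\right)}{23} = \left(- \frac{68}{23}\right) \left(- \frac{55}{124}\right) = \frac{935}{713}$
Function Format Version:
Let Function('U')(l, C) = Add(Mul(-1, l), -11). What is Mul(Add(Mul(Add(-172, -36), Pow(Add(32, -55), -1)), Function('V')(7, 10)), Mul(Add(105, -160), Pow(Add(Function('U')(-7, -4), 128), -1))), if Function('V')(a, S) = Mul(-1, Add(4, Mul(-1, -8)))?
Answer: Rational(935, 713) ≈ 1.3114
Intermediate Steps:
Function('U')(l, C) = Add(-11, Mul(-1, l))
Function('V')(a, S) = -12 (Function('V')(a, S) = Mul(-1, Add(4, 8)) = Mul(-1, 12) = -12)
Mul(Add(Mul(Add(-172, -36), Pow(Add(32, -55), -1)), Function('V')(7, 10)), Mul(Add(105, -160), Pow(Add(Function('U')(-7, -4), 128), -1))) = Mul(Add(Mul(Add(-172, -36), Pow(Add(32, -55), -1)), -12), Mul(Add(105, -160), Pow(Add(Add(-11, Mul(-1, -7)), 128), -1))) = Mul(Add(Mul(-208, Pow(-23, -1)), -12), Mul(-55, Pow(Add(Add(-11, 7), 128), -1))) = Mul(Add(Mul(-208, Rational(-1, 23)), -12), Mul(-55, Pow(Add(-4, 128), -1))) = Mul(Add(Rational(208, 23), -12), Mul(-55, Pow(124, -1))) = Mul(Rational(-68, 23), Mul(-55, Rational(1, 124))) = Mul(Rational(-68, 23), Rational(-55, 124)) = Rational(935, 713)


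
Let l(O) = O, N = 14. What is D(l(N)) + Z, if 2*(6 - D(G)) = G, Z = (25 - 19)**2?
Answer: 35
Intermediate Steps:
Z = 36 (Z = 6**2 = 36)
D(G) = 6 - G/2
D(l(N)) + Z = (6 - 1/2*14) + 36 = (6 - 7) + 36 = -1 + 36 = 35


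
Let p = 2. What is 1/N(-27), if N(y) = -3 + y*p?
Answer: -1/57 ≈ -0.017544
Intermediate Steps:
N(y) = -3 + 2*y (N(y) = -3 + y*2 = -3 + 2*y)
1/N(-27) = 1/(-3 + 2*(-27)) = 1/(-3 - 54) = 1/(-57) = -1/57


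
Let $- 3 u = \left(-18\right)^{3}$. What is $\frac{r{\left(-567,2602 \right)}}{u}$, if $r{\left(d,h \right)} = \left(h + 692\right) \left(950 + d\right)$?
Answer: $\frac{23363}{36} \approx 648.97$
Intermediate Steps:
$u = 1944$ ($u = - \frac{\left(-18\right)^{3}}{3} = \left(- \frac{1}{3}\right) \left(-5832\right) = 1944$)
$r{\left(d,h \right)} = \left(692 + h\right) \left(950 + d\right)$
$\frac{r{\left(-567,2602 \right)}}{u} = \frac{657400 + 692 \left(-567\right) + 950 \cdot 2602 - 1475334}{1944} = \left(657400 - 392364 + 2471900 - 1475334\right) \frac{1}{1944} = 1261602 \cdot \frac{1}{1944} = \frac{23363}{36}$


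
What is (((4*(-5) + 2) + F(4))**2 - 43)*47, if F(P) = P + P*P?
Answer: -1833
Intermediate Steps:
F(P) = P + P**2
(((4*(-5) + 2) + F(4))**2 - 43)*47 = (((4*(-5) + 2) + 4*(1 + 4))**2 - 43)*47 = (((-20 + 2) + 4*5)**2 - 43)*47 = ((-18 + 20)**2 - 43)*47 = (2**2 - 43)*47 = (4 - 43)*47 = -39*47 = -1833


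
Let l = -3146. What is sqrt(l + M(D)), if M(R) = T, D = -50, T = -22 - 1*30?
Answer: I*sqrt(3198) ≈ 56.551*I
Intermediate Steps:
T = -52 (T = -22 - 30 = -52)
M(R) = -52
sqrt(l + M(D)) = sqrt(-3146 - 52) = sqrt(-3198) = I*sqrt(3198)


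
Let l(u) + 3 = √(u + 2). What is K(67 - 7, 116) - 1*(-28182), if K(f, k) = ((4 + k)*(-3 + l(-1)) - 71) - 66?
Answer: 27445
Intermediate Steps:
l(u) = -3 + √(2 + u) (l(u) = -3 + √(u + 2) = -3 + √(2 + u))
K(f, k) = -157 - 5*k (K(f, k) = ((4 + k)*(-3 + (-3 + √(2 - 1))) - 71) - 66 = ((4 + k)*(-3 + (-3 + √1)) - 71) - 66 = ((4 + k)*(-3 + (-3 + 1)) - 71) - 66 = ((4 + k)*(-3 - 2) - 71) - 66 = ((4 + k)*(-5) - 71) - 66 = ((-20 - 5*k) - 71) - 66 = (-91 - 5*k) - 66 = -157 - 5*k)
K(67 - 7, 116) - 1*(-28182) = (-157 - 5*116) - 1*(-28182) = (-157 - 580) + 28182 = -737 + 28182 = 27445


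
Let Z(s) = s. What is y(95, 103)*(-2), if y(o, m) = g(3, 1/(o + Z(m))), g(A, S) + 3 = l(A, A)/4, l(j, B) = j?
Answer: 9/2 ≈ 4.5000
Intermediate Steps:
g(A, S) = -3 + A/4
y(o, m) = -9/4 (y(o, m) = -3 + (1/4)*3 = -3 + 3/4 = -9/4)
y(95, 103)*(-2) = -9/4*(-2) = 9/2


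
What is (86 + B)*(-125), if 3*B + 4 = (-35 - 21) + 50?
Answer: -31000/3 ≈ -10333.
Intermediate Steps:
B = -10/3 (B = -4/3 + ((-35 - 21) + 50)/3 = -4/3 + (-56 + 50)/3 = -4/3 + (⅓)*(-6) = -4/3 - 2 = -10/3 ≈ -3.3333)
(86 + B)*(-125) = (86 - 10/3)*(-125) = (248/3)*(-125) = -31000/3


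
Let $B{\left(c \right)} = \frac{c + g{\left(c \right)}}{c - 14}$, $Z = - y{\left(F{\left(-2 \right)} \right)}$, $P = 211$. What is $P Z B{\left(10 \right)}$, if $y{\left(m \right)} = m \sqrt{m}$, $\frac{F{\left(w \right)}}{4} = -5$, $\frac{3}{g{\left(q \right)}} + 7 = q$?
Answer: $- 23210 i \sqrt{5} \approx - 51899.0 i$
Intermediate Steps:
$g{\left(q \right)} = \frac{3}{-7 + q}$
$F{\left(w \right)} = -20$ ($F{\left(w \right)} = 4 \left(-5\right) = -20$)
$y{\left(m \right)} = m^{\frac{3}{2}}$
$Z = 40 i \sqrt{5}$ ($Z = - \left(-20\right)^{\frac{3}{2}} = - \left(-40\right) i \sqrt{5} = 40 i \sqrt{5} \approx 89.443 i$)
$B{\left(c \right)} = \frac{c + \frac{3}{-7 + c}}{-14 + c}$ ($B{\left(c \right)} = \frac{c + \frac{3}{-7 + c}}{c - 14} = \frac{c + \frac{3}{-7 + c}}{-14 + c}$)
$P Z B{\left(10 \right)} = 211 \cdot 40 i \sqrt{5} \frac{3 + 10 \left(-7 + 10\right)}{\left(-14 + 10\right) \left(-7 + 10\right)} = 8440 i \sqrt{5} \frac{3 + 10 \cdot 3}{\left(-4\right) 3} = 8440 i \sqrt{5} \left(\left(- \frac{1}{4}\right) \frac{1}{3} \left(3 + 30\right)\right) = 8440 i \sqrt{5} \left(\left(- \frac{1}{4}\right) \frac{1}{3} \cdot 33\right) = 8440 i \sqrt{5} \left(- \frac{11}{4}\right) = - 23210 i \sqrt{5}$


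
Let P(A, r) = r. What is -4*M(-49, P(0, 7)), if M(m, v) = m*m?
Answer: -9604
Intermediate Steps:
M(m, v) = m²
-4*M(-49, P(0, 7)) = -4*(-49)² = -4*2401 = -9604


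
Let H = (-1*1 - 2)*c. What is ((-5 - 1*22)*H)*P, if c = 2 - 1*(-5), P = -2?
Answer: -1134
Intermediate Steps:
c = 7 (c = 2 + 5 = 7)
H = -21 (H = (-1*1 - 2)*7 = (-1 - 2)*7 = -3*7 = -21)
((-5 - 1*22)*H)*P = ((-5 - 1*22)*(-21))*(-2) = ((-5 - 22)*(-21))*(-2) = -27*(-21)*(-2) = 567*(-2) = -1134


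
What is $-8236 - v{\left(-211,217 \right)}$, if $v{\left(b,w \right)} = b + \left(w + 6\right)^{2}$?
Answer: $-57754$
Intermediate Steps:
$v{\left(b,w \right)} = b + \left(6 + w\right)^{2}$
$-8236 - v{\left(-211,217 \right)} = -8236 - \left(-211 + \left(6 + 217\right)^{2}\right) = -8236 - \left(-211 + 223^{2}\right) = -8236 - \left(-211 + 49729\right) = -8236 - 49518 = -57754$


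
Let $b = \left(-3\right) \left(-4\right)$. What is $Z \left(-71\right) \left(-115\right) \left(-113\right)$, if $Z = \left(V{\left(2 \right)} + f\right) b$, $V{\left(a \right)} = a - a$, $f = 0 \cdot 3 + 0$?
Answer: $0$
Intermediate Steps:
$f = 0$ ($f = 0 + 0 = 0$)
$V{\left(a \right)} = 0$
$b = 12$
$Z = 0$ ($Z = \left(0 + 0\right) 12 = 0 \cdot 12 = 0$)
$Z \left(-71\right) \left(-115\right) \left(-113\right) = 0 \left(-71\right) \left(-115\right) \left(-113\right) = 0 \cdot 8165 \left(-113\right) = 0 \left(-922645\right) = 0$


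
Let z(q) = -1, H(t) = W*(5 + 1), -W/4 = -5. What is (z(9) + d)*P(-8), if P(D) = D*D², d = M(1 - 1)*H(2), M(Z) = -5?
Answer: 307712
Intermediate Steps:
W = 20 (W = -4*(-5) = 20)
H(t) = 120 (H(t) = 20*(5 + 1) = 20*6 = 120)
d = -600 (d = -5*120 = -600)
P(D) = D³
(z(9) + d)*P(-8) = (-1 - 600)*(-8)³ = -601*(-512) = 307712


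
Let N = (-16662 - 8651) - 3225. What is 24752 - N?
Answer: 53290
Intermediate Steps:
N = -28538 (N = -25313 - 3225 = -28538)
24752 - N = 24752 - 1*(-28538) = 24752 + 28538 = 53290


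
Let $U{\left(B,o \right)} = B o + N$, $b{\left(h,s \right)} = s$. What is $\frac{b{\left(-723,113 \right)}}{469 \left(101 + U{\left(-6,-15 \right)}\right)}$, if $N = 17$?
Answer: $\frac{113}{97552} \approx 0.0011584$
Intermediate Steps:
$U{\left(B,o \right)} = 17 + B o$ ($U{\left(B,o \right)} = B o + 17 = 17 + B o$)
$\frac{b{\left(-723,113 \right)}}{469 \left(101 + U{\left(-6,-15 \right)}\right)} = \frac{113}{469 \left(101 + \left(17 - -90\right)\right)} = \frac{113}{469 \left(101 + \left(17 + 90\right)\right)} = \frac{113}{469 \left(101 + 107\right)} = \frac{113}{469 \cdot 208} = \frac{113}{97552}$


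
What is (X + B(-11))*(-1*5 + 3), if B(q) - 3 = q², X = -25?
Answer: -198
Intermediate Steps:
B(q) = 3 + q²
(X + B(-11))*(-1*5 + 3) = (-25 + (3 + (-11)²))*(-1*5 + 3) = (-25 + (3 + 121))*(-5 + 3) = (-25 + 124)*(-2) = 99*(-2) = -198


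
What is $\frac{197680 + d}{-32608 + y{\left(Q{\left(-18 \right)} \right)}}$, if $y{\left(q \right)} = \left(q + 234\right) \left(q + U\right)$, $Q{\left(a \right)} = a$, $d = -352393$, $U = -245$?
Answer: $\frac{154713}{89416} \approx 1.7303$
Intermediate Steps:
$y{\left(q \right)} = \left(-245 + q\right) \left(234 + q\right)$ ($y{\left(q \right)} = \left(q + 234\right) \left(q - 245\right) = \left(234 + q\right) \left(-245 + q\right) = \left(-245 + q\right) \left(234 + q\right)$)
$\frac{197680 + d}{-32608 + y{\left(Q{\left(-18 \right)} \right)}} = \frac{197680 - 352393}{-32608 - \left(57132 - 324\right)} = - \frac{154713}{-32608 + \left(-57330 + 324 + 198\right)} = - \frac{154713}{-32608 - 56808} = - \frac{154713}{-89416} = \left(-154713\right) \left(- \frac{1}{89416}\right) = \frac{154713}{89416}$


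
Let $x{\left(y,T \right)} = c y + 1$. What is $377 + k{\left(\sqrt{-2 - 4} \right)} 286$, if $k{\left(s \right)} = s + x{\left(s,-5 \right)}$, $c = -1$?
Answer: $663$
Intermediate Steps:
$x{\left(y,T \right)} = 1 - y$ ($x{\left(y,T \right)} = - y + 1 = 1 - y$)
$k{\left(s \right)} = 1$ ($k{\left(s \right)} = s - \left(-1 + s\right) = 1$)
$377 + k{\left(\sqrt{-2 - 4} \right)} 286 = 377 + 1 \cdot 286 = 377 + 286 = 663$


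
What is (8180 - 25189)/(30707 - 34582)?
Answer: 17009/3875 ≈ 4.3894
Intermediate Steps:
(8180 - 25189)/(30707 - 34582) = -17009/(-3875) = -17009*(-1/3875) = 17009/3875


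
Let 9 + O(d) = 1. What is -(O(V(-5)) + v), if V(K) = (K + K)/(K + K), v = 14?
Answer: -6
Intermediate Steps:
V(K) = 1 (V(K) = (2*K)/((2*K)) = (2*K)*(1/(2*K)) = 1)
O(d) = -8 (O(d) = -9 + 1 = -8)
-(O(V(-5)) + v) = -(-8 + 14) = -6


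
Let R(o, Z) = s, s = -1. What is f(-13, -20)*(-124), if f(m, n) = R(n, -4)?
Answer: 124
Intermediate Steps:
R(o, Z) = -1
f(m, n) = -1
f(-13, -20)*(-124) = -1*(-124) = 124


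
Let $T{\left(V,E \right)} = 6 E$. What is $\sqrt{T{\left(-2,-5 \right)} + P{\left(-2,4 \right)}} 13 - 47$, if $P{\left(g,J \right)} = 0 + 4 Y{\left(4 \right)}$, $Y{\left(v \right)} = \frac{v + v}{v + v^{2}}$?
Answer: $-47 + \frac{13 i \sqrt{710}}{5} \approx -47.0 + 69.279 i$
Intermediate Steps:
$Y{\left(v \right)} = \frac{2 v}{v + v^{2}}$
$P{\left(g,J \right)} = \frac{8}{5}$ ($P{\left(g,J \right)} = 0 + 4 \frac{2}{1 + 4} = 0 + 4 \cdot \frac{2}{5} = 0 + \frac{8}{5} = \frac{8}{5}$)
$\sqrt{T{\left(-2,-5 \right)} + P{\left(-2,4 \right)}} 13 - 47 = \sqrt{6 \left(-5\right) + \frac{8}{5}} \cdot 13 - 47 = \sqrt{-30 + \frac{8}{5}} \cdot 13 - 47 = \sqrt{- \frac{142}{5}} \cdot 13 - 47 = \frac{i \sqrt{710}}{5} \cdot 13 - 47 = \frac{13 i \sqrt{710}}{5} - 47 = -47 + \frac{13 i \sqrt{710}}{5}$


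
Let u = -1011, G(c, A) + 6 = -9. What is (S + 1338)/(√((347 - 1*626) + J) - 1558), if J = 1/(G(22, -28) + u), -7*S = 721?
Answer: -1974157380/2490761719 - 3705*I*√32633070/2490761719 ≈ -0.79259 - 0.0084974*I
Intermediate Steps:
S = -103 (S = -⅐*721 = -103)
G(c, A) = -15 (G(c, A) = -6 - 9 = -15)
J = -1/1026 (J = 1/(-15 - 1011) = 1/(-1026) = -1/1026 ≈ -0.00097466)
(S + 1338)/(√((347 - 1*626) + J) - 1558) = (-103 + 1338)/(√((347 - 1*626) - 1/1026) - 1558) = 1235/(√((347 - 626) - 1/1026) - 1558) = 1235/(√(-279 - 1/1026) - 1558) = 1235/(√(-286255/1026) - 1558) = 1235/(I*√32633070/342 - 1558) = 1235/(-1558 + I*√32633070/342)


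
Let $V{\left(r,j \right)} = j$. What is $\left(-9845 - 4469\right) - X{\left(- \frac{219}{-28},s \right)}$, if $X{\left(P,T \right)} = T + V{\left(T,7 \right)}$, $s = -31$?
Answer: $-14290$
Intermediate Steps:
$X{\left(P,T \right)} = 7 + T$ ($X{\left(P,T \right)} = T + 7 = 7 + T$)
$\left(-9845 - 4469\right) - X{\left(- \frac{219}{-28},s \right)} = \left(-9845 - 4469\right) - \left(7 - 31\right) = \left(-9845 - 4469\right) - -24 = -14314 + 24 = -14290$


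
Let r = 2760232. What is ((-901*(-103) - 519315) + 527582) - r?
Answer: -2659162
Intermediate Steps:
((-901*(-103) - 519315) + 527582) - r = ((-901*(-103) - 519315) + 527582) - 1*2760232 = ((92803 - 519315) + 527582) - 2760232 = (-426512 + 527582) - 2760232 = 101070 - 2760232 = -2659162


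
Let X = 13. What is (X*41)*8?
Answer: 4264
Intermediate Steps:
(X*41)*8 = (13*41)*8 = 533*8 = 4264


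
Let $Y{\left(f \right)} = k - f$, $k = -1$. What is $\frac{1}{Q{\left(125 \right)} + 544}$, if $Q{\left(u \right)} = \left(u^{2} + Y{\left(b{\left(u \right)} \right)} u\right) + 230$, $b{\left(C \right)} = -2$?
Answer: $\frac{1}{16524} \approx 6.0518 \cdot 10^{-5}$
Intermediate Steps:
$Y{\left(f \right)} = -1 - f$
$Q{\left(u \right)} = 230 + u + u^{2}$ ($Q{\left(u \right)} = \left(u^{2} + \left(-1 - -2\right) u\right) + 230 = \left(u^{2} + \left(-1 + 2\right) u\right) + 230 = \left(u^{2} + 1 u\right) + 230 = \left(u^{2} + u\right) + 230 = \left(u + u^{2}\right) + 230 = 230 + u + u^{2}$)
$\frac{1}{Q{\left(125 \right)} + 544} = \frac{1}{\left(230 + 125 + 125^{2}\right) + 544} = \frac{1}{\left(230 + 125 + 15625\right) + 544} = \frac{1}{15980 + 544} = \frac{1}{16524}$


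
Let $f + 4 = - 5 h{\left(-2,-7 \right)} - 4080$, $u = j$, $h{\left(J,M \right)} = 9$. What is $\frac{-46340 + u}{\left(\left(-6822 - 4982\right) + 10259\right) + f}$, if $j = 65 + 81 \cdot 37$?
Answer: $\frac{21639}{2837} \approx 7.6274$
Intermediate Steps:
$j = 3062$ ($j = 65 + 2997 = 3062$)
$u = 3062$
$f = -4129$ ($f = -4 - 4125 = -4129$)
$\frac{-46340 + u}{\left(\left(-6822 - 4982\right) + 10259\right) + f} = \frac{-46340 + 3062}{\left(\left(-6822 - 4982\right) + 10259\right) - 4129} = - \frac{43278}{\left(-11804 + 10259\right) - 4129} = - \frac{43278}{-1545 - 4129} = - \frac{43278}{-5674} = \left(-43278\right) \left(- \frac{1}{5674}\right) = \frac{21639}{2837}$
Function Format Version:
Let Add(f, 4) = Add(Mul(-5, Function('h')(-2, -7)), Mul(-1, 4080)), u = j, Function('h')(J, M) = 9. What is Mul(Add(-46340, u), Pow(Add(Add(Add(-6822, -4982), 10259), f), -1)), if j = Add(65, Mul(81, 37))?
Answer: Rational(21639, 2837) ≈ 7.6274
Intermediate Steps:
j = 3062 (j = Add(65, 2997) = 3062)
u = 3062
f = -4129 (f = Add(-4, Add(Mul(-5, 9), Mul(-1, 4080))) = Add(-4, Add(-45, -4080)) = Add(-4, -4125) = -4129)
Mul(Add(-46340, u), Pow(Add(Add(Add(-6822, -4982), 10259), f), -1)) = Mul(Add(-46340, 3062), Pow(Add(Add(Add(-6822, -4982), 10259), -4129), -1)) = Mul(-43278, Pow(Add(Add(-11804, 10259), -4129), -1)) = Mul(-43278, Pow(Add(-1545, -4129), -1)) = Mul(-43278, Pow(-5674, -1)) = Mul(-43278, Rational(-1, 5674)) = Rational(21639, 2837)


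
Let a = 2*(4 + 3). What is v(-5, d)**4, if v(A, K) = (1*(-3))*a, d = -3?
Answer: 3111696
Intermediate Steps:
a = 14 (a = 2*7 = 14)
v(A, K) = -42 (v(A, K) = (1*(-3))*14 = -3*14 = -42)
v(-5, d)**4 = (-42)**4 = 3111696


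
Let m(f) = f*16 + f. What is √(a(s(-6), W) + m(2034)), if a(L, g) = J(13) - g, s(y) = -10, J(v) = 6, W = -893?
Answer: √35477 ≈ 188.35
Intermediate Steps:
a(L, g) = 6 - g
m(f) = 17*f (m(f) = 16*f + f = 17*f)
√(a(s(-6), W) + m(2034)) = √((6 - 1*(-893)) + 17*2034) = √((6 + 893) + 34578) = √(899 + 34578) = √35477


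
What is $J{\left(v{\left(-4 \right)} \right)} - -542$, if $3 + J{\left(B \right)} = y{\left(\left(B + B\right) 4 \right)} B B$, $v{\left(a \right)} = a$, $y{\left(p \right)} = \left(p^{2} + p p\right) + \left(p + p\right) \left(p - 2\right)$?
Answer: $68123$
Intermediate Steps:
$y{\left(p \right)} = 2 p^{2} + 2 p \left(-2 + p\right)$ ($y{\left(p \right)} = \left(p^{2} + p^{2}\right) + 2 p \left(-2 + p\right) = 2 p^{2} + 2 p \left(-2 + p\right)$)
$J{\left(B \right)} = -3 + 32 B^{3} \left(-1 + 8 B\right)$ ($J{\left(B \right)} = -3 + 4 \left(B + B\right) 4 \left(-1 + \left(B + B\right) 4\right) B B = -3 + 4 \cdot 2 B 4 \left(-1 + 2 B 4\right) B B = -3 + 4 \cdot 8 B \left(-1 + 8 B\right) B B = -3 + 32 B \left(-1 + 8 B\right) B B = -3 + 32 B^{2} \left(-1 + 8 B\right) B = -3 + 32 B^{3} \left(-1 + 8 B\right)$)
$J{\left(v{\left(-4 \right)} \right)} - -542 = \left(-3 + \left(-4\right)^{3} \left(-32 + 256 \left(-4\right)\right)\right) - -542 = \left(-3 - 64 \left(-32 - 1024\right)\right) + 542 = \left(-3 - -67584\right) + 542 = \left(-3 + 67584\right) + 542 = 67581 + 542 = 68123$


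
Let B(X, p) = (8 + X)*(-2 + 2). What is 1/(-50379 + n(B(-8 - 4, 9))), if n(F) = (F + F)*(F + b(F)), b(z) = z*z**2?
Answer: -1/50379 ≈ -1.9850e-5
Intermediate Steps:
b(z) = z**3
B(X, p) = 0 (B(X, p) = (8 + X)*0 = 0)
n(F) = 2*F*(F + F**3) (n(F) = (F + F)*(F + F**3) = (2*F)*(F + F**3) = 2*F*(F + F**3))
1/(-50379 + n(B(-8 - 4, 9))) = 1/(-50379 + 2*0**2*(1 + 0**2)) = 1/(-50379 + 2*0*(1 + 0)) = 1/(-50379 + 2*0*1) = 1/(-50379 + 0) = 1/(-50379) = -1/50379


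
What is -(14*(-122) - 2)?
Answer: 1710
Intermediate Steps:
-(14*(-122) - 2) = -(-1708 - 2) = -1*(-1710) = 1710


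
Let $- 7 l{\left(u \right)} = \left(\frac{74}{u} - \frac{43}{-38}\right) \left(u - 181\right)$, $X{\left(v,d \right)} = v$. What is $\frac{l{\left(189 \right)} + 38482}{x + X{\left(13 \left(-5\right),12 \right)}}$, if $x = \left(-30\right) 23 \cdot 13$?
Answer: $- \frac{967278278}{227112795} \approx -4.259$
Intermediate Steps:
$x = -8970$ ($x = \left(-690\right) 13 = -8970$)
$l{\left(u \right)} = - \frac{\left(-181 + u\right) \left(\frac{43}{38} + \frac{74}{u}\right)}{7}$ ($l{\left(u \right)} = - \frac{\left(\frac{74}{u} - \frac{43}{-38}\right) \left(u - 181\right)}{7} = - \frac{\left(\frac{74}{u} - - \frac{43}{38}\right) \left(-181 + u\right)}{7} = - \frac{\left(\frac{74}{u} + \frac{43}{38}\right) \left(-181 + u\right)}{7} = - \frac{\left(\frac{43}{38} + \frac{74}{u}\right) \left(-181 + u\right)}{7} = - \frac{\left(-181 + u\right) \left(\frac{43}{38} + \frac{74}{u}\right)}{7}$)
$\frac{l{\left(189 \right)} + 38482}{x + X{\left(13 \left(-5\right),12 \right)}} = \frac{\frac{508972 - 189 \left(-4971 + 43 \cdot 189\right)}{266 \cdot 189} + 38482}{-8970 + 13 \left(-5\right)} = \frac{\frac{1}{266} \cdot \frac{1}{189} \left(508972 - 189 \left(-4971 + 8127\right)\right) + 38482}{-8970 - 65} = \frac{\frac{1}{266} \cdot \frac{1}{189} \left(508972 - 189 \cdot 3156\right) + 38482}{-9035} = \left(\frac{1}{266} \cdot \frac{1}{189} \left(508972 - 596484\right) + 38482\right) \left(- \frac{1}{9035}\right) = \left(\frac{1}{266} \cdot \frac{1}{189} \left(-87512\right) + 38482\right) \left(- \frac{1}{9035}\right) = \left(- \frac{43756}{25137} + 38482\right) \left(- \frac{1}{9035}\right) = \frac{967278278}{25137} \left(- \frac{1}{9035}\right) = - \frac{967278278}{227112795}$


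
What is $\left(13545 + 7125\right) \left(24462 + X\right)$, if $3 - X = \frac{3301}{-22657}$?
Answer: $\frac{11457521680020}{22657} \approx 5.0569 \cdot 10^{8}$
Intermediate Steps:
$X = \frac{71272}{22657}$ ($X = 3 - \frac{3301}{-22657} = 3 - 3301 \left(- \frac{1}{22657}\right) = 3 - - \frac{3301}{22657} = 3 + \frac{3301}{22657} = \frac{71272}{22657} \approx 3.1457$)
$\left(13545 + 7125\right) \left(24462 + X\right) = \left(13545 + 7125\right) \left(24462 + \frac{71272}{22657}\right) = 20670 \cdot \frac{554306806}{22657} = \frac{11457521680020}{22657}$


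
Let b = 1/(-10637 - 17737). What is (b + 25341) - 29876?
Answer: -128676091/28374 ≈ -4535.0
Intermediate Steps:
b = -1/28374 (b = 1/(-28374) = -1/28374 ≈ -3.5244e-5)
(b + 25341) - 29876 = (-1/28374 + 25341) - 29876 = 719025533/28374 - 29876 = -128676091/28374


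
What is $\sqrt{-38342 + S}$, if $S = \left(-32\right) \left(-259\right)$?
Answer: $i \sqrt{30054} \approx 173.36 i$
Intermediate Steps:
$S = 8288$
$\sqrt{-38342 + S} = \sqrt{-38342 + 8288} = \sqrt{-30054} = i \sqrt{30054}$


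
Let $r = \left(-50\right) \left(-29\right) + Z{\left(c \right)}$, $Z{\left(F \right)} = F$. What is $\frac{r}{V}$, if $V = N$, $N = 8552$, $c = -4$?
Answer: $\frac{723}{4276} \approx 0.16908$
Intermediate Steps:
$V = 8552$
$r = 1446$ ($r = \left(-50\right) \left(-29\right) - 4 = 1450 - 4 = 1446$)
$\frac{r}{V} = \frac{1446}{8552} = 1446 \cdot \frac{1}{8552} = \frac{723}{4276}$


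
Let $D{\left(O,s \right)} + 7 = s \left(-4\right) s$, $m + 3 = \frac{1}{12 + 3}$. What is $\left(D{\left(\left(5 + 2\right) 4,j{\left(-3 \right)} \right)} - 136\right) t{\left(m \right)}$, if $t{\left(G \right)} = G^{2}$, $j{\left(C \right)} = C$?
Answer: $- \frac{346544}{225} \approx -1540.2$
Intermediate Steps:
$m = - \frac{44}{15}$ ($m = -3 + \frac{1}{12 + 3} = -3 + \frac{1}{15} = - \frac{44}{15} \approx -2.9333$)
$D{\left(O,s \right)} = -7 - 4 s^{2}$ ($D{\left(O,s \right)} = -7 + s \left(-4\right) s = -7 + - 4 s s = -7 - 4 s^{2}$)
$\left(D{\left(\left(5 + 2\right) 4,j{\left(-3 \right)} \right)} - 136\right) t{\left(m \right)} = \left(\left(-7 - 4 \left(-3\right)^{2}\right) - 136\right) \left(- \frac{44}{15}\right)^{2} = \left(\left(-7 - 36\right) - 136\right) \frac{1936}{225} = \left(-43 - 136\right) \frac{1936}{225} = \left(-179\right) \frac{1936}{225} = - \frac{346544}{225}$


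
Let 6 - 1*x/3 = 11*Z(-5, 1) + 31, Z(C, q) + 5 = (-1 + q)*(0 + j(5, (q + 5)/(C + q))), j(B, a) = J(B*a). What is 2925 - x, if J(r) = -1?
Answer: 2835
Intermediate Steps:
j(B, a) = -1
Z(C, q) = -4 - q (Z(C, q) = -5 + (-1 + q)*(0 - 1) = -5 + (-1 + q)*(-1) = -5 + (1 - q) = -4 - q)
x = 90 (x = 18 - 3*(11*(-4 - 1*1) + 31) = 18 - 3*(11*(-4 - 1) + 31) = 18 - 3*(11*(-5) + 31) = 18 - 3*(-55 + 31) = 18 - 3*(-24) = 18 + 72 = 90)
2925 - x = 2925 - 1*90 = 2925 - 90 = 2835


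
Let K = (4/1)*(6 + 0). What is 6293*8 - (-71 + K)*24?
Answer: 51472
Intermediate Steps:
K = 24 (K = (4*1)*6 = 4*6 = 24)
6293*8 - (-71 + K)*24 = 6293*8 - (-71 + 24)*24 = 50344 - (-47)*24 = 50344 - 1*(-1128) = 50344 + 1128 = 51472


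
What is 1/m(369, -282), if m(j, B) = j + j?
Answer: 1/738 ≈ 0.0013550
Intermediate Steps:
m(j, B) = 2*j
1/m(369, -282) = 1/(2*369) = 1/738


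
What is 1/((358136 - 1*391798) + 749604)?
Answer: 1/715942 ≈ 1.3968e-6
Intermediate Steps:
1/((358136 - 1*391798) + 749604) = 1/((358136 - 391798) + 749604) = 1/(-33662 + 749604) = 1/715942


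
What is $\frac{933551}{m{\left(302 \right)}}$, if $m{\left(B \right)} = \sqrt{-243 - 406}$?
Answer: $- \frac{933551 i \sqrt{649}}{649} \approx - 36645.0 i$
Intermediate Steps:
$m{\left(B \right)} = i \sqrt{649}$ ($m{\left(B \right)} = \sqrt{-649} = i \sqrt{649}$)
$\frac{933551}{m{\left(302 \right)}} = \frac{933551}{i \sqrt{649}} = 933551 \left(- \frac{i \sqrt{649}}{649}\right) = - \frac{933551 i \sqrt{649}}{649}$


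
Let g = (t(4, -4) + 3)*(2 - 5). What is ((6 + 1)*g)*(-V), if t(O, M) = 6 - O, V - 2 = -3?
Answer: -105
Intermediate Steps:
V = -1 (V = 2 - 3 = -1)
g = -15 (g = ((6 - 1*4) + 3)*(2 - 5) = ((6 - 4) + 3)*(-3) = (2 + 3)*(-3) = 5*(-3) = -15)
((6 + 1)*g)*(-V) = ((6 + 1)*(-15))*(-1*(-1)) = (7*(-15))*1 = -105*1 = -105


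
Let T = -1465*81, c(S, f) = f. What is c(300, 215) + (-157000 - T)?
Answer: -38120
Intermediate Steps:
T = -118665
c(300, 215) + (-157000 - T) = 215 + (-157000 - 1*(-118665)) = 215 + (-157000 + 118665) = 215 - 38335 = -38120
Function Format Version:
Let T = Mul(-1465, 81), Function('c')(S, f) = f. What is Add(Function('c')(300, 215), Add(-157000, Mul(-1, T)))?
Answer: -38120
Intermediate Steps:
T = -118665
Add(Function('c')(300, 215), Add(-157000, Mul(-1, T))) = Add(215, Add(-157000, Mul(-1, -118665))) = Add(215, Add(-157000, 118665)) = Add(215, -38335) = -38120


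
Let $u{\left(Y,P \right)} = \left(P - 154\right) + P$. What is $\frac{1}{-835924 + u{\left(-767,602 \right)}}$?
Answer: $- \frac{1}{834874} \approx -1.1978 \cdot 10^{-6}$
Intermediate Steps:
$u{\left(Y,P \right)} = -154 + 2 P$ ($u{\left(Y,P \right)} = \left(-154 + P\right) + P = -154 + 2 P$)
$\frac{1}{-835924 + u{\left(-767,602 \right)}} = \frac{1}{-835924 + \left(-154 + 2 \cdot 602\right)} = \frac{1}{-835924 + \left(-154 + 1204\right)} = \frac{1}{-835924 + 1050} = \frac{1}{-834874} = - \frac{1}{834874}$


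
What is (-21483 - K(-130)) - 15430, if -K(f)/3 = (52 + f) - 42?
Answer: -37273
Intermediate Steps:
K(f) = -30 - 3*f (K(f) = -3*((52 + f) - 42) = -3*(10 + f) = -30 - 3*f)
(-21483 - K(-130)) - 15430 = (-21483 - (-30 - 3*(-130))) - 15430 = (-21483 - (-30 + 390)) - 15430 = (-21483 - 1*360) - 15430 = (-21483 - 360) - 15430 = -21843 - 15430 = -37273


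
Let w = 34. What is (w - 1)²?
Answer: 1089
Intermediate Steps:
(w - 1)² = (34 - 1)² = 33² = 1089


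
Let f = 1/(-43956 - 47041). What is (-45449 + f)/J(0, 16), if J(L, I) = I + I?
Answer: -2067861327/1455952 ≈ -1420.3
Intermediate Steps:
f = -1/90997 (f = 1/(-90997) = -1/90997 ≈ -1.0989e-5)
J(L, I) = 2*I
(-45449 + f)/J(0, 16) = (-45449 - 1/90997)/((2*16)) = -4135722654/90997/32 = -4135722654/90997*1/32 = -2067861327/1455952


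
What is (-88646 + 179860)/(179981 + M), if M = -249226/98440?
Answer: 4489553080/8858540207 ≈ 0.50681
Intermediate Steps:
M = -124613/49220 (M = -249226*1/98440 = -124613/49220 ≈ -2.5318)
(-88646 + 179860)/(179981 + M) = (-88646 + 179860)/(179981 - 124613/49220) = 91214/(8858540207/49220) = 91214*(49220/8858540207) = 4489553080/8858540207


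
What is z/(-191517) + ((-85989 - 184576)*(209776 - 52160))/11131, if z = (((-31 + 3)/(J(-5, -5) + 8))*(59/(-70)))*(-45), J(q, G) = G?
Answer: -2722437968187102/710591909 ≈ -3.8312e+6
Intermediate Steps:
z = -354 (z = (((-31 + 3)/(-5 + 8))*(59/(-70)))*(-45) = ((-28/3)*(59*(-1/70)))*(-45) = (-28*1/3*(-59/70))*(-45) = -28/3*(-59/70)*(-45) = (118/15)*(-45) = -354)
z/(-191517) + ((-85989 - 184576)*(209776 - 52160))/11131 = -354/(-191517) + ((-85989 - 184576)*(209776 - 52160))/11131 = -354*(-1/191517) - 270565*157616*(1/11131) = 118/63839 - 42645373040*1/11131 = 118/63839 - 42645373040/11131 = -2722437968187102/710591909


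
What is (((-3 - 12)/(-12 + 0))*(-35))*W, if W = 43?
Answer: -7525/4 ≈ -1881.3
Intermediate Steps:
(((-3 - 12)/(-12 + 0))*(-35))*W = (((-3 - 12)/(-12 + 0))*(-35))*43 = (-15/(-12)*(-35))*43 = (-15*(-1/12)*(-35))*43 = ((5/4)*(-35))*43 = -175/4*43 = -7525/4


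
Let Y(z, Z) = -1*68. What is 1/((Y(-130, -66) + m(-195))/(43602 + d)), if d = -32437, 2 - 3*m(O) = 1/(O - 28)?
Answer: -6467/39 ≈ -165.82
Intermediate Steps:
Y(z, Z) = -68
m(O) = ⅔ - 1/(3*(-28 + O)) (m(O) = ⅔ - 1/(3*(O - 28)) = ⅔ - 1/(3*(-28 + O)))
1/((Y(-130, -66) + m(-195))/(43602 + d)) = 1/((-68 + (-57 + 2*(-195))/(3*(-28 - 195)))/(43602 - 32437)) = 1/((-68 + (⅓)*(-57 - 390)/(-223))/11165) = 1/((-68 + (⅓)*(-1/223)*(-447))*(1/11165)) = 1/((-68 + 149/223)*(1/11165)) = 1/(-15015/223*1/11165) = 1/(-39/6467) = -6467/39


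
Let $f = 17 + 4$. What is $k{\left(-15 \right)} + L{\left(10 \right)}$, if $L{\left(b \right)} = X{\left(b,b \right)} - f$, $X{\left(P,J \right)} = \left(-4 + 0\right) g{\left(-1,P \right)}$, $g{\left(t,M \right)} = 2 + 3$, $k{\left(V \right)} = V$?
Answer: $-56$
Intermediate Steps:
$g{\left(t,M \right)} = 5$
$X{\left(P,J \right)} = -20$ ($X{\left(P,J \right)} = \left(-4 + 0\right) 5 = \left(-4\right) 5 = -20$)
$f = 21$
$L{\left(b \right)} = -41$ ($L{\left(b \right)} = -20 - 21 = -41$)
$k{\left(-15 \right)} + L{\left(10 \right)} = -15 - 41 = -56$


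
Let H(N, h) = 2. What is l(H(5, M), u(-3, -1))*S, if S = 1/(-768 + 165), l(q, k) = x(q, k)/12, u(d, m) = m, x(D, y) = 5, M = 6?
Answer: -5/7236 ≈ -0.00069099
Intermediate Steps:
l(q, k) = 5/12
S = -1/603 (S = 1/(-603) = -1/603 ≈ -0.0016584)
l(H(5, M), u(-3, -1))*S = (5/12)*(-1/603) = -5/7236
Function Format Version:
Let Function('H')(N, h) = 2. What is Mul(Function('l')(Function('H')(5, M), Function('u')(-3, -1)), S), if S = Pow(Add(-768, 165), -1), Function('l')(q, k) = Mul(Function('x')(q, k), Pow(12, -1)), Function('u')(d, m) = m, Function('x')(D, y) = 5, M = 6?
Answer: Rational(-5, 7236) ≈ -0.00069099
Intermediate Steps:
Function('l')(q, k) = Rational(5, 12) (Function('l')(q, k) = Mul(5, Pow(12, -1)) = Mul(5, Rational(1, 12)) = Rational(5, 12))
S = Rational(-1, 603) (S = Pow(-603, -1) = Rational(-1, 603) ≈ -0.0016584)
Mul(Function('l')(Function('H')(5, M), Function('u')(-3, -1)), S) = Mul(Rational(5, 12), Rational(-1, 603)) = Rational(-5, 7236)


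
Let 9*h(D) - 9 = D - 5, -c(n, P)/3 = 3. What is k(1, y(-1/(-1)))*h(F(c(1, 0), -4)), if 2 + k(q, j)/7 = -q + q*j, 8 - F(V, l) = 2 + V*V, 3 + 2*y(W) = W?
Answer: 1988/9 ≈ 220.89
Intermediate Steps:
c(n, P) = -9 (c(n, P) = -3*3 = -9)
y(W) = -3/2 + W/2
F(V, l) = 6 - V² (F(V, l) = 8 - (2 + V*V) = 8 - (2 + V²) = 8 + (-2 - V²) = 6 - V²)
h(D) = 4/9 + D/9 (h(D) = 1 + (D - 5)/9 = 1 + (-5 + D)/9 = 1 + (-5/9 + D/9) = 4/9 + D/9)
k(q, j) = -14 - 7*q + 7*j*q (k(q, j) = -14 + 7*(-q + q*j) = -14 + 7*(-q + j*q) = -14 + (-7*q + 7*j*q) = -14 - 7*q + 7*j*q)
k(1, y(-1/(-1)))*h(F(c(1, 0), -4)) = (-14 - 7*1 + 7*(-3/2 + (-1/(-1))/2)*1)*(4/9 + (6 - 1*(-9)²)/9) = (-14 - 7 + 7*(-3/2 + (-1*(-1))/2)*1)*(4/9 + (6 - 1*81)/9) = (-14 - 7 + 7*(-3/2 + (½)*1)*1)*(4/9 + (6 - 81)/9) = (-14 - 7 + 7*(-3/2 + ½)*1)*(4/9 + (⅑)*(-75)) = (-14 - 7 + 7*(-1)*1)*(4/9 - 25/3) = (-14 - 7 - 7)*(-71/9) = -28*(-71/9) = 1988/9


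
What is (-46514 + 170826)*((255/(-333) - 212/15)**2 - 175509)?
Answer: -6711950885545568/308025 ≈ -2.1790e+10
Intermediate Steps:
(-46514 + 170826)*((255/(-333) - 212/15)**2 - 175509) = 124312*((255*(-1/333) - 212*1/15)**2 - 175509) = 124312*((-85/111 - 212/15)**2 - 175509) = 124312*((-8269/555)**2 - 175509) = 124312*(68376361/308025 - 175509) = 124312*(-53992783364/308025) = -6711950885545568/308025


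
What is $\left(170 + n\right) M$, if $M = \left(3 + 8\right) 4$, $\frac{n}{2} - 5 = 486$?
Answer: $50688$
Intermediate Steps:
$n = 982$ ($n = 10 + 2 \cdot 486 = 10 + 972 = 982$)
$M = 44$ ($M = 11 \cdot 4 = 44$)
$\left(170 + n\right) M = \left(170 + 982\right) 44 = 1152 \cdot 44 = 50688$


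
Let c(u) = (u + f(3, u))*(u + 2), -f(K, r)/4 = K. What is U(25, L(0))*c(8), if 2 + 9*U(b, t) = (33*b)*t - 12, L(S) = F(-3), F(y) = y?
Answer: 99560/9 ≈ 11062.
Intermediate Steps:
f(K, r) = -4*K
L(S) = -3
U(b, t) = -14/9 + 11*b*t/3 (U(b, t) = -2/9 + ((33*b)*t - 12)/9 = -2/9 + (33*b*t - 12)/9 = -2/9 + (-12 + 33*b*t)/9 = -2/9 + (-4/3 + 11*b*t/3) = -14/9 + 11*b*t/3)
c(u) = (-12 + u)*(2 + u) (c(u) = (u - 4*3)*(u + 2) = (u - 12)*(2 + u) = (-12 + u)*(2 + u))
U(25, L(0))*c(8) = (-14/9 + (11/3)*25*(-3))*(-24 + 8² - 10*8) = (-14/9 - 275)*(-24 + 64 - 80) = -2489/9*(-40) = 99560/9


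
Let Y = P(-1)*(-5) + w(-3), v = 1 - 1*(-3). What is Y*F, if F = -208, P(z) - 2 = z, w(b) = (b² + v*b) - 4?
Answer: 2496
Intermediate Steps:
v = 4 (v = 1 + 3 = 4)
w(b) = -4 + b² + 4*b (w(b) = (b² + 4*b) - 4 = -4 + b² + 4*b)
P(z) = 2 + z
Y = -12 (Y = (2 - 1)*(-5) + (-4 + (-3)² + 4*(-3)) = 1*(-5) + (-4 + 9 - 12) = -5 - 7 = -12)
Y*F = -12*(-208) = 2496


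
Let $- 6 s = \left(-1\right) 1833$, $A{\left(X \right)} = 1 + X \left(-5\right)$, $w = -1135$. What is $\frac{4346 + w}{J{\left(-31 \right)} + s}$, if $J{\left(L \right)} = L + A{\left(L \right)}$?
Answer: $\frac{6422}{861} \approx 7.4588$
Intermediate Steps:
$A{\left(X \right)} = 1 - 5 X$
$s = \frac{611}{2}$ ($s = - \frac{\left(-1\right) 1833}{6} = \left(- \frac{1}{6}\right) \left(-1833\right) = \frac{611}{2} \approx 305.5$)
$J{\left(L \right)} = 1 - 4 L$ ($J{\left(L \right)} = L - \left(-1 + 5 L\right) = 1 - 4 L$)
$\frac{4346 + w}{J{\left(-31 \right)} + s} = \frac{4346 - 1135}{\left(1 - -124\right) + \frac{611}{2}} = \frac{3211}{\left(1 + 124\right) + \frac{611}{2}} = \frac{3211}{125 + \frac{611}{2}} = \frac{3211}{\frac{861}{2}} = 3211 \cdot \frac{2}{861} = \frac{6422}{861}$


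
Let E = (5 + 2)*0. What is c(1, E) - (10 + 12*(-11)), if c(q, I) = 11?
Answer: 133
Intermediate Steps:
E = 0 (E = 7*0 = 0)
c(1, E) - (10 + 12*(-11)) = 11 - (10 + 12*(-11)) = 11 - (10 - 132) = 11 - 1*(-122) = 11 + 122 = 133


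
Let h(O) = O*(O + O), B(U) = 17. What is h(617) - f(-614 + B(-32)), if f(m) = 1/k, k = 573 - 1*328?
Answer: 186537609/245 ≈ 7.6138e+5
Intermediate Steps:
k = 245 (k = 573 - 328 = 245)
h(O) = 2*O² (h(O) = O*(2*O) = 2*O²)
f(m) = 1/245
h(617) - f(-614 + B(-32)) = 2*617² - 1*1/245 = 2*380689 - 1/245 = 761378 - 1/245 = 186537609/245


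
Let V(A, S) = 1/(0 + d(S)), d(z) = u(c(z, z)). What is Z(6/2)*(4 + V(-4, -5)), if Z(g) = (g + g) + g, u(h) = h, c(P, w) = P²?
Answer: 909/25 ≈ 36.360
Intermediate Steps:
Z(g) = 3*g (Z(g) = 2*g + g = 3*g)
d(z) = z²
V(A, S) = S⁻² (V(A, S) = 1/(0 + S²) = 1/(S²) = S⁻²)
Z(6/2)*(4 + V(-4, -5)) = (3*(6/2))*(4 + (-5)⁻²) = (3*(6*(½)))*(4 + 1/25) = (3*3)*(101/25) = 9*(101/25) = 909/25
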